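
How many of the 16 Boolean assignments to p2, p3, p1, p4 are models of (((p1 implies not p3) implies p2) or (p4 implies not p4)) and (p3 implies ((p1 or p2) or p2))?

Initial set: {T ((((p1 implies not p3) implies p2) or (p4 implies not p4)) and (p3 implies ((p1 or p2) or p2)))}.
T ((((p1 implies not p3) implies p2) or (p4 implies not p4)) and (p3 implies ((p1 or p2) or p2))): α-rule — add T (((p1 implies not p3) implies p2) or (p4 implies not p4)), T (p3 implies ((p1 or p2) or p2)).
T (((p1 implies not p3) implies p2) or (p4 implies not p4)): β-rule — branch into T ((p1 implies not p3) implies p2)  //  T (p4 implies not p4).
  branch 1 (add T ((p1 implies not p3) implies p2)):
    T (p3 implies ((p1 or p2) or p2)): β-rule — branch into F p3  //  T ((p1 or p2) or p2).
      branch 1.1 (add F p3):
        T ((p1 implies not p3) implies p2): β-rule — branch into F (p1 implies not p3)  //  T p2.
          branch 1.1.1 (add F (p1 implies not p3)):
            F (p1 implies not p3): α-rule — add T p1, F not p3.
            × closes — contains both p3 and not p3.
          branch 1.1.2 (add T p2):
            ○ open, literals {p2=1, p3=0}.
      branch 1.2 (add T ((p1 or p2) or p2)):
        T ((p1 implies not p3) implies p2): β-rule — branch into F (p1 implies not p3)  //  T p2.
          branch 1.2.1 (add F (p1 implies not p3)):
            F (p1 implies not p3): α-rule — add T p1, F not p3.
            T ((p1 or p2) or p2): β-rule — branch into T (p1 or p2)  //  T p2.
              branch 1.2.1.1 (add T (p1 or p2)):
                T (p1 or p2): β-rule — branch into T p1  //  T p2.
                  branch 1.2.1.1.1 (add T p1):
                    ○ open, literals {p1=1, p3=1}.
                  branch 1.2.1.1.2 (add T p2):
                    ○ open, literals {p1=1, p2=1, p3=1}.
              branch 1.2.1.2 (add T p2):
                ○ open, literals {p1=1, p2=1, p3=1}.
          branch 1.2.2 (add T p2):
            T ((p1 or p2) or p2): β-rule — branch into T (p1 or p2)  //  T p2.
              branch 1.2.2.1 (add T (p1 or p2)):
                T (p1 or p2): β-rule — branch into T p1  //  T p2.
                  branch 1.2.2.1.1 (add T p1):
                    ○ open, literals {p1=1, p2=1}.
                  branch 1.2.2.1.2 (add T p2):
                    ○ open, literals {p2=1}.
              branch 1.2.2.2 (add T p2):
                ○ open, literals {p2=1}.
  branch 2 (add T (p4 implies not p4)):
    T (p3 implies ((p1 or p2) or p2)): β-rule — branch into F p3  //  T ((p1 or p2) or p2).
      branch 2.1 (add F p3):
        T (p4 implies not p4): β-rule — branch into F p4  //  T not p4.
          branch 2.1.1 (add F p4):
            ○ open, literals {p3=0, p4=0}.
          branch 2.1.2 (add T not p4):
            ○ open, literals {p3=0, p4=0}.
      branch 2.2 (add T ((p1 or p2) or p2)):
        T (p4 implies not p4): β-rule — branch into F p4  //  T not p4.
          branch 2.2.1 (add F p4):
            T ((p1 or p2) or p2): β-rule — branch into T (p1 or p2)  //  T p2.
              branch 2.2.1.1 (add T (p1 or p2)):
                T (p1 or p2): β-rule — branch into T p1  //  T p2.
                  branch 2.2.1.1.1 (add T p1):
                    ○ open, literals {p1=1, p4=0}.
                  branch 2.2.1.1.2 (add T p2):
                    ○ open, literals {p2=1, p4=0}.
              branch 2.2.1.2 (add T p2):
                ○ open, literals {p2=1, p4=0}.
          branch 2.2.2 (add T not p4):
            T ((p1 or p2) or p2): β-rule — branch into T (p1 or p2)  //  T p2.
              branch 2.2.2.1 (add T (p1 or p2)):
                T (p1 or p2): β-rule — branch into T p1  //  T p2.
                  branch 2.2.2.1.1 (add T p1):
                    ○ open, literals {p1=1, p4=0}.
                  branch 2.2.2.1.2 (add T p2):
                    ○ open, literals {p2=1, p4=0}.
              branch 2.2.2.2 (add T p2):
                ○ open, literals {p2=1, p4=0}.
1 branch closed, 15 open.
Each open branch fixes some atoms; the unmentioned ones are free. Counting distinct full assignments: branch {p2=1, p3=0} (p1, p4) contributes 4 new; branch {p1=1, p3=1} (p2, p4) contributes 4 new; branch {p1=1, p2=1, p3=1} (p4) contributes 0 new; branch {p1=1, p2=1, p3=1} (p4) contributes 0 new; branch {p1=1, p2=1} (p3, p4) contributes 0 new; branch {p2=1} (p3, p1, p4) contributes 2 new; branch {p2=1} (p3, p1, p4) contributes 0 new; branch {p3=0, p4=0} (p2, p1) contributes 2 new; branch {p3=0, p4=0} (p2, p1) contributes 0 new; branch {p1=1, p4=0} (p2, p3) contributes 0 new; branch {p2=1, p4=0} (p3, p1) contributes 0 new; branch {p2=1, p4=0} (p3, p1) contributes 0 new; branch {p1=1, p4=0} (p2, p3) contributes 0 new; branch {p2=1, p4=0} (p3, p1) contributes 0 new; branch {p2=1, p4=0} (p3, p1) contributes 0 new. Total: 12.

12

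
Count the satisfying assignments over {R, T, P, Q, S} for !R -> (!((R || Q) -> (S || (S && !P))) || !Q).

Initial set: {(!R -> (!((R || Q) -> (S || (S && !P))) || !Q))}.
(!R -> (!((R || Q) -> (S || (S && !P))) || !Q)): β-rule — branch into !!R  //  (!((R || Q) -> (S || (S && !P))) || !Q).
  branch 1 (add !!R):
    ○ open, literals {R=T}.
  branch 2 (add (!((R || Q) -> (S || (S && !P))) || !Q)):
    (!((R || Q) -> (S || (S && !P))) || !Q): β-rule — branch into !((R || Q) -> (S || (S && !P)))  //  !Q.
      branch 2.1 (add !((R || Q) -> (S || (S && !P)))):
        !((R || Q) -> (S || (S && !P))): α-rule — add (R || Q), !(S || (S && !P)).
        !(S || (S && !P)): α-rule — add !S, !(S && !P).
        (R || Q): β-rule — branch into R  //  Q.
          branch 2.1.1 (add R):
            !(S && !P): β-rule — branch into !S  //  !!P.
              branch 2.1.1.1 (add !S):
                ○ open, literals {R=T, S=F}.
              branch 2.1.1.2 (add !!P):
                ○ open, literals {P=T, R=T, S=F}.
          branch 2.1.2 (add Q):
            !(S && !P): β-rule — branch into !S  //  !!P.
              branch 2.1.2.1 (add !S):
                ○ open, literals {Q=T, S=F}.
              branch 2.1.2.2 (add !!P):
                ○ open, literals {P=T, Q=T, S=F}.
      branch 2.2 (add !Q):
        ○ open, literals {Q=F}.
0 branches closed, 6 open.
Each open branch fixes some atoms; the unmentioned ones are free. Counting distinct full assignments: branch {R=T} (T, P, Q, S) contributes 16 new; branch {R=T, S=F} (T, P, Q) contributes 0 new; branch {P=T, R=T, S=F} (T, Q) contributes 0 new; branch {Q=T, S=F} (R, T, P) contributes 4 new; branch {P=T, Q=T, S=F} (R, T) contributes 0 new; branch {Q=F} (R, T, P, S) contributes 8 new. Total: 28.

28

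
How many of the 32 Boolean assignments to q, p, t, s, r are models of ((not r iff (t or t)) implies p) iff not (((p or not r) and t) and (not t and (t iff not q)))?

24

Initial set: {(((not r iff (t or t)) implies p) iff not (((p or not r) and t) and (not t and (t iff not q))))}.
(((not r iff (t or t)) implies p) iff not (((p or not r) and t) and (not t and (t iff not q)))): β-rule — branch into ((not r iff (t or t)) implies p), not (((p or not r) and t) and (not t and (t iff not q)))  //  not ((not r iff (t or t)) implies p), not not (((p or not r) and t) and (not t and (t iff not q))).
  branch 1 (add ((not r iff (t or t)) implies p), not (((p or not r) and t) and (not t and (t iff not q)))):
    ((not r iff (t or t)) implies p): β-rule — branch into not (not r iff (t or t))  //  p.
      branch 1.1 (add not (not r iff (t or t))):
        not (((p or not r) and t) and (not t and (t iff not q))): β-rule — branch into not ((p or not r) and t)  //  not (not t and (t iff not q)).
          branch 1.1.1 (add not ((p or not r) and t)):
            not (not r iff (t or t)): β-rule — branch into not r, not (t or t)  //  not not r, (t or t).
              branch 1.1.1.1 (add not r, not (t or t)):
                not (t or t): α-rule — add not t, not t.
                not ((p or not r) and t): β-rule — branch into not (p or not r)  //  not t.
                  branch 1.1.1.1.1 (add not (p or not r)):
                    not (p or not r): α-rule — add not p, not not r.
                    × closes — contains both r and not r.
                  branch 1.1.1.1.2 (add not t):
                    ○ open, literals {r=F, t=F}.
              branch 1.1.1.2 (add not not r, (t or t)):
                not ((p or not r) and t): β-rule — branch into not (p or not r)  //  not t.
                  branch 1.1.1.2.1 (add not (p or not r)):
                    not (p or not r): α-rule — add not p, not not r.
                    (t or t): β-rule — branch into t  //  t.
                      branch 1.1.1.2.1.1 (add t):
                        ○ open, literals {p=F, r=T, t=T}.
                      branch 1.1.1.2.1.2 (add t):
                        ○ open, literals {p=F, r=T, t=T}.
                  branch 1.1.1.2.2 (add not t):
                    (t or t): β-rule — branch into t  //  t.
                      branch 1.1.1.2.2.1 (add t):
                        × closes — contains both t and not t.
                      branch 1.1.1.2.2.2 (add t):
                        × closes — contains both t and not t.
          branch 1.1.2 (add not (not t and (t iff not q))):
            not (not r iff (t or t)): β-rule — branch into not r, not (t or t)  //  not not r, (t or t).
              branch 1.1.2.1 (add not r, not (t or t)):
                not (t or t): α-rule — add not t, not t.
                not (not t and (t iff not q)): β-rule — branch into not not t  //  not (t iff not q).
                  branch 1.1.2.1.1 (add not not t):
                    × closes — contains both t and not t.
                  branch 1.1.2.1.2 (add not (t iff not q)):
                    not (t iff not q): β-rule — branch into t, not not q  //  not t, not q.
                      branch 1.1.2.1.2.1 (add t, not not q):
                        × closes — contains both t and not t.
                      branch 1.1.2.1.2.2 (add not t, not q):
                        ○ open, literals {q=F, r=F, t=F}.
              branch 1.1.2.2 (add not not r, (t or t)):
                not (not t and (t iff not q)): β-rule — branch into not not t  //  not (t iff not q).
                  branch 1.1.2.2.1 (add not not t):
                    (t or t): β-rule — branch into t  //  t.
                      branch 1.1.2.2.1.1 (add t):
                        ○ open, literals {r=T, t=T}.
                      branch 1.1.2.2.1.2 (add t):
                        ○ open, literals {r=T, t=T}.
                  branch 1.1.2.2.2 (add not (t iff not q)):
                    (t or t): β-rule — branch into t  //  t.
                      branch 1.1.2.2.2.1 (add t):
                        not (t iff not q): β-rule — branch into t, not not q  //  not t, not q.
                          branch 1.1.2.2.2.1.1 (add t, not not q):
                            ○ open, literals {q=T, r=T, t=T}.
                          branch 1.1.2.2.2.1.2 (add not t, not q):
                            × closes — contains both t and not t.
                      branch 1.1.2.2.2.2 (add t):
                        not (t iff not q): β-rule — branch into t, not not q  //  not t, not q.
                          branch 1.1.2.2.2.2.1 (add t, not not q):
                            ○ open, literals {q=T, r=T, t=T}.
                          branch 1.1.2.2.2.2.2 (add not t, not q):
                            × closes — contains both t and not t.
      branch 1.2 (add p):
        not (((p or not r) and t) and (not t and (t iff not q))): β-rule — branch into not ((p or not r) and t)  //  not (not t and (t iff not q)).
          branch 1.2.1 (add not ((p or not r) and t)):
            not ((p or not r) and t): β-rule — branch into not (p or not r)  //  not t.
              branch 1.2.1.1 (add not (p or not r)):
                not (p or not r): α-rule — add not p, not not r.
                × closes — contains both p and not p.
              branch 1.2.1.2 (add not t):
                ○ open, literals {p=T, t=F}.
          branch 1.2.2 (add not (not t and (t iff not q))):
            not (not t and (t iff not q)): β-rule — branch into not not t  //  not (t iff not q).
              branch 1.2.2.1 (add not not t):
                ○ open, literals {p=T, t=T}.
              branch 1.2.2.2 (add not (t iff not q)):
                not (t iff not q): β-rule — branch into t, not not q  //  not t, not q.
                  branch 1.2.2.2.1 (add t, not not q):
                    ○ open, literals {p=T, q=T, t=T}.
                  branch 1.2.2.2.2 (add not t, not q):
                    ○ open, literals {p=T, q=F, t=F}.
  branch 2 (add not ((not r iff (t or t)) implies p), not not (((p or not r) and t) and (not t and (t iff not q)))):
    not ((not r iff (t or t)) implies p): α-rule — add (not r iff (t or t)), not p.
    not not (((p or not r) and t) and (not t and (t iff not q))): α-rule — add ((p or not r) and t), (not t and (t iff not q)).
    ((p or not r) and t): α-rule — add (p or not r), t.
    (not t and (t iff not q)): α-rule — add not t, (t iff not q).
    × closes — contains both t and not t.
9 branches closed, 12 open.
Each open branch fixes some atoms; the unmentioned ones are free. Counting distinct full assignments: branch {r=F, t=F} (q, p, s) contributes 8 new; branch {p=F, r=T, t=T} (q, s) contributes 4 new; branch {p=F, r=T, t=T} (q, s) contributes 0 new; branch {q=F, r=F, t=F} (p, s) contributes 0 new; branch {r=T, t=T} (q, p, s) contributes 4 new; branch {r=T, t=T} (q, p, s) contributes 0 new; branch {q=T, r=T, t=T} (p, s) contributes 0 new; branch {q=T, r=T, t=T} (p, s) contributes 0 new; branch {p=T, t=F} (q, s, r) contributes 4 new; branch {p=T, t=T} (q, s, r) contributes 4 new; branch {p=T, q=T, t=T} (s, r) contributes 0 new; branch {p=T, q=F, t=F} (s, r) contributes 0 new. Total: 24.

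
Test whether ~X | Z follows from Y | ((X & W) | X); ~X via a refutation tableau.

Initial set: {(Y | ((X & W) | X)); ~X; ~(~X | Z)}.
~(~X | Z): α-rule — add ~~X, ~Z.
× closes — contains both X and ~X.
All 1 branch closes.
Every branch closed, so the premises entail the conclusion.

Yes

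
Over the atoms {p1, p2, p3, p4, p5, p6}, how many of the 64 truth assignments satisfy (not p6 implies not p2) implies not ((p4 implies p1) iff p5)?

Initial set: {((not p6 implies not p2) implies not ((p4 implies p1) iff p5))}.
((not p6 implies not p2) implies not ((p4 implies p1) iff p5)): β-rule — branch into not (not p6 implies not p2)  //  not ((p4 implies p1) iff p5).
  branch 1 (add not (not p6 implies not p2)):
    not (not p6 implies not p2): α-rule — add not p6, not not p2.
    ○ open, literals {p2=T, p6=F}.
  branch 2 (add not ((p4 implies p1) iff p5)):
    not ((p4 implies p1) iff p5): β-rule — branch into (p4 implies p1), not p5  //  not (p4 implies p1), p5.
      branch 2.1 (add (p4 implies p1), not p5):
        (p4 implies p1): β-rule — branch into not p4  //  p1.
          branch 2.1.1 (add not p4):
            ○ open, literals {p4=F, p5=F}.
          branch 2.1.2 (add p1):
            ○ open, literals {p1=T, p5=F}.
      branch 2.2 (add not (p4 implies p1), p5):
        not (p4 implies p1): α-rule — add p4, not p1.
        ○ open, literals {p1=F, p4=T, p5=T}.
0 branches closed, 4 open.
Each open branch fixes some atoms; the unmentioned ones are free. Counting distinct full assignments: branch {p2=T, p6=F} (p1, p3, p4, p5) contributes 16 new; branch {p4=F, p5=F} (p1, p2, p3, p6) contributes 12 new; branch {p1=T, p5=F} (p2, p3, p4, p6) contributes 6 new; branch {p1=F, p4=T, p5=T} (p2, p3, p6) contributes 6 new. Total: 40.

40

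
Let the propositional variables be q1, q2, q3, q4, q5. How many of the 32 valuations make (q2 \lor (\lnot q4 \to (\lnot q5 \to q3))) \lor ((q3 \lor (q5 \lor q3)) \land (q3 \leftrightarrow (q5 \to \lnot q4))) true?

Initial set: {T ((q2 \lor (\lnot q4 \to (\lnot q5 \to q3))) \lor ((q3 \lor (q5 \lor q3)) \land (q3 \leftrightarrow (q5 \to \lnot q4))))}.
T ((q2 \lor (\lnot q4 \to (\lnot q5 \to q3))) \lor ((q3 \lor (q5 \lor q3)) \land (q3 \leftrightarrow (q5 \to \lnot q4)))): β-rule — branch into T (q2 \lor (\lnot q4 \to (\lnot q5 \to q3)))  //  T ((q3 \lor (q5 \lor q3)) \land (q3 \leftrightarrow (q5 \to \lnot q4))).
  branch 1 (add T (q2 \lor (\lnot q4 \to (\lnot q5 \to q3)))):
    T (q2 \lor (\lnot q4 \to (\lnot q5 \to q3))): β-rule — branch into T q2  //  T (\lnot q4 \to (\lnot q5 \to q3)).
      branch 1.1 (add T q2):
        ○ open, literals {q2=true}.
      branch 1.2 (add T (\lnot q4 \to (\lnot q5 \to q3))):
        T (\lnot q4 \to (\lnot q5 \to q3)): β-rule — branch into F \lnot q4  //  T (\lnot q5 \to q3).
          branch 1.2.1 (add F \lnot q4):
            ○ open, literals {q4=true}.
          branch 1.2.2 (add T (\lnot q5 \to q3)):
            T (\lnot q5 \to q3): β-rule — branch into F \lnot q5  //  T q3.
              branch 1.2.2.1 (add F \lnot q5):
                ○ open, literals {q5=true}.
              branch 1.2.2.2 (add T q3):
                ○ open, literals {q3=true}.
  branch 2 (add T ((q3 \lor (q5 \lor q3)) \land (q3 \leftrightarrow (q5 \to \lnot q4)))):
    T ((q3 \lor (q5 \lor q3)) \land (q3 \leftrightarrow (q5 \to \lnot q4))): α-rule — add T (q3 \lor (q5 \lor q3)), T (q3 \leftrightarrow (q5 \to \lnot q4)).
    T (q3 \lor (q5 \lor q3)): β-rule — branch into T q3  //  T (q5 \lor q3).
      branch 2.1 (add T q3):
        T (q3 \leftrightarrow (q5 \to \lnot q4)): β-rule — branch into T q3, T (q5 \to \lnot q4)  //  F q3, F (q5 \to \lnot q4).
          branch 2.1.1 (add T q3, T (q5 \to \lnot q4)):
            T (q5 \to \lnot q4): β-rule — branch into F q5  //  T \lnot q4.
              branch 2.1.1.1 (add F q5):
                ○ open, literals {q3=true, q5=false}.
              branch 2.1.1.2 (add T \lnot q4):
                ○ open, literals {q3=true, q4=false}.
          branch 2.1.2 (add F q3, F (q5 \to \lnot q4)):
            × closes — contains both q3 and \lnot q3.
      branch 2.2 (add T (q5 \lor q3)):
        T (q3 \leftrightarrow (q5 \to \lnot q4)): β-rule — branch into T q3, T (q5 \to \lnot q4)  //  F q3, F (q5 \to \lnot q4).
          branch 2.2.1 (add T q3, T (q5 \to \lnot q4)):
            T (q5 \lor q3): β-rule — branch into T q5  //  T q3.
              branch 2.2.1.1 (add T q5):
                T (q5 \to \lnot q4): β-rule — branch into F q5  //  T \lnot q4.
                  branch 2.2.1.1.1 (add F q5):
                    × closes — contains both q5 and \lnot q5.
                  branch 2.2.1.1.2 (add T \lnot q4):
                    ○ open, literals {q3=true, q4=false, q5=true}.
              branch 2.2.1.2 (add T q3):
                T (q5 \to \lnot q4): β-rule — branch into F q5  //  T \lnot q4.
                  branch 2.2.1.2.1 (add F q5):
                    ○ open, literals {q3=true, q5=false}.
                  branch 2.2.1.2.2 (add T \lnot q4):
                    ○ open, literals {q3=true, q4=false}.
          branch 2.2.2 (add F q3, F (q5 \to \lnot q4)):
            F (q5 \to \lnot q4): α-rule — add T q5, F \lnot q4.
            T (q5 \lor q3): β-rule — branch into T q5  //  T q3.
              branch 2.2.2.1 (add T q5):
                ○ open, literals {q3=false, q4=true, q5=true}.
              branch 2.2.2.2 (add T q3):
                × closes — contains both q3 and \lnot q3.
3 branches closed, 10 open.
Each open branch fixes some atoms; the unmentioned ones are free. Counting distinct full assignments: branch {q2=true} (q1, q3, q4, q5) contributes 16 new; branch {q4=true} (q1, q2, q3, q5) contributes 8 new; branch {q5=true} (q1, q2, q3, q4) contributes 4 new; branch {q3=true} (q1, q2, q4, q5) contributes 2 new; branch {q3=true, q5=false} (q1, q2, q4) contributes 0 new; branch {q3=true, q4=false} (q1, q2, q5) contributes 0 new; branch {q3=true, q4=false, q5=true} (q1, q2) contributes 0 new; branch {q3=true, q5=false} (q1, q2, q4) contributes 0 new; branch {q3=true, q4=false} (q1, q2, q5) contributes 0 new; branch {q3=false, q4=true, q5=true} (q1, q2) contributes 0 new. Total: 30.

30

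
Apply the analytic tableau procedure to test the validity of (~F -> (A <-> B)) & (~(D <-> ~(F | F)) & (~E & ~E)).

Not valid

Assume the negation and expand:
Initial set: {~((~F -> (A <-> B)) & (~(D <-> ~(F | F)) & (~E & ~E)))}.
~((~F -> (A <-> B)) & (~(D <-> ~(F | F)) & (~E & ~E))): β-rule — branch into ~(~F -> (A <-> B))  //  ~(~(D <-> ~(F | F)) & (~E & ~E)).
  branch 1 (add ~(~F -> (A <-> B))):
    ~(~F -> (A <-> B)): α-rule — add ~F, ~(A <-> B).
    ~(A <-> B): β-rule — branch into A, ~B  //  ~A, B.
      branch 1.1 (add A, ~B):
        ○ open, literals {A=T, B=F, F=F}.
      branch 1.2 (add ~A, B):
        ○ open, literals {A=F, B=T, F=F}.
  branch 2 (add ~(~(D <-> ~(F | F)) & (~E & ~E))):
    ~(~(D <-> ~(F | F)) & (~E & ~E)): β-rule — branch into ~~(D <-> ~(F | F))  //  ~(~E & ~E).
      branch 2.1 (add ~~(D <-> ~(F | F))):
        ~~(D <-> ~(F | F)): β-rule — branch into D, ~(F | F)  //  ~D, ~~(F | F).
          branch 2.1.1 (add D, ~(F | F)):
            ~(F | F): α-rule — add ~F, ~F.
            ○ open, literals {D=T, F=F}.
          branch 2.1.2 (add ~D, ~~(F | F)):
            ~~(F | F): β-rule — branch into F  //  F.
              branch 2.1.2.1 (add F):
                ○ open, literals {D=F, F=T}.
              branch 2.1.2.2 (add F):
                ○ open, literals {D=F, F=T}.
      branch 2.2 (add ~(~E & ~E)):
        ~(~E & ~E): β-rule — branch into ~~E  //  ~~E.
          branch 2.2.1 (add ~~E):
            ○ open, literals {E=T}.
          branch 2.2.2 (add ~~E):
            ○ open, literals {E=T}.
0 branches closed, 7 open.
An open branch gives a countermodel: A=T, B=F, F=F (unmentioned atoms arbitrary); under it the original formula is false.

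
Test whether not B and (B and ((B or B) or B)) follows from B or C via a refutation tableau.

Initial set: {(B or C); not (not B and (B and ((B or B) or B)))}.
(B or C): β-rule — branch into B  //  C.
  branch 1 (add B):
    not (not B and (B and ((B or B) or B))): β-rule — branch into not not B  //  not (B and ((B or B) or B)).
      branch 1.1 (add not not B):
        ○ open, literals {B=true}.
      branch 1.2 (add not (B and ((B or B) or B))):
        not (B and ((B or B) or B)): β-rule — branch into not B  //  not ((B or B) or B).
          branch 1.2.1 (add not B):
            × closes — contains both B and not B.
          branch 1.2.2 (add not ((B or B) or B)):
            not ((B or B) or B): α-rule — add not (B or B), not B.
            × closes — contains both B and not B.
  branch 2 (add C):
    not (not B and (B and ((B or B) or B))): β-rule — branch into not not B  //  not (B and ((B or B) or B)).
      branch 2.1 (add not not B):
        ○ open, literals {B=true, C=true}.
      branch 2.2 (add not (B and ((B or B) or B))):
        not (B and ((B or B) or B)): β-rule — branch into not B  //  not ((B or B) or B).
          branch 2.2.1 (add not B):
            ○ open, literals {B=false, C=true}.
          branch 2.2.2 (add not ((B or B) or B)):
            not ((B or B) or B): α-rule — add not (B or B), not B.
            not (B or B): α-rule — add not B, not B.
            ○ open, literals {B=false, C=true}.
2 branches closed, 4 open.
An open branch gives a countermodel: B=true (unmentioned atoms arbitrary); the premises hold there but the conclusion fails.

No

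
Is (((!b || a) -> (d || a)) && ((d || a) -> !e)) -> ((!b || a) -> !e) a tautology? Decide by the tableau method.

Valid

Assume the negation and expand:
Initial set: {!((((!b || a) -> (d || a)) && ((d || a) -> !e)) -> ((!b || a) -> !e))}.
!((((!b || a) -> (d || a)) && ((d || a) -> !e)) -> ((!b || a) -> !e)): α-rule — add (((!b || a) -> (d || a)) && ((d || a) -> !e)), !((!b || a) -> !e).
(((!b || a) -> (d || a)) && ((d || a) -> !e)): α-rule — add ((!b || a) -> (d || a)), ((d || a) -> !e).
!((!b || a) -> !e): α-rule — add (!b || a), !!e.
((!b || a) -> (d || a)): β-rule — branch into !(!b || a)  //  (d || a).
  branch 1 (add !(!b || a)):
    !(!b || a): α-rule — add !!b, !a.
    ((d || a) -> !e): β-rule — branch into !(d || a)  //  !e.
      branch 1.1 (add !(d || a)):
        !(d || a): α-rule — add !d, !a.
        (!b || a): β-rule — branch into !b  //  a.
          branch 1.1.1 (add !b):
            × closes — contains both b and !b.
          branch 1.1.2 (add a):
            × closes — contains both a and !a.
      branch 1.2 (add !e):
        × closes — contains both e and !e.
  branch 2 (add (d || a)):
    ((d || a) -> !e): β-rule — branch into !(d || a)  //  !e.
      branch 2.1 (add !(d || a)):
        !(d || a): α-rule — add !d, !a.
        (!b || a): β-rule — branch into !b  //  a.
          branch 2.1.1 (add !b):
            (d || a): β-rule — branch into d  //  a.
              branch 2.1.1.1 (add d):
                × closes — contains both d and !d.
              branch 2.1.1.2 (add a):
                × closes — contains both a and !a.
          branch 2.1.2 (add a):
            × closes — contains both a and !a.
      branch 2.2 (add !e):
        × closes — contains both e and !e.
All 7 branches close.
Every branch closed, so the negation is unsatisfiable and the formula is valid.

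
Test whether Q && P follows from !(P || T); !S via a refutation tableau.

Initial set: {!(P || T); !S; !(Q && P)}.
!(P || T): α-rule — add !P, !T.
!(Q && P): β-rule — branch into !Q  //  !P.
  branch 1 (add !Q):
    ○ open, literals {P=0, Q=0, S=0, T=0}.
  branch 2 (add !P):
    ○ open, literals {P=0, S=0, T=0}.
0 branches closed, 2 open.
An open branch gives a countermodel: P=0, Q=0, S=0, T=0 (unmentioned atoms arbitrary); the premises hold there but the conclusion fails.

No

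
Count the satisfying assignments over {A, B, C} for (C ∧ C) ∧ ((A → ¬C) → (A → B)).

Initial set: {T ((C ∧ C) ∧ ((A → ¬C) → (A → B)))}.
T ((C ∧ C) ∧ ((A → ¬C) → (A → B))): α-rule — add T (C ∧ C), T ((A → ¬C) → (A → B)).
T (C ∧ C): α-rule — add T C, T C.
T ((A → ¬C) → (A → B)): β-rule — branch into F (A → ¬C)  //  T (A → B).
  branch 1 (add F (A → ¬C)):
    F (A → ¬C): α-rule — add T A, F ¬C.
    ○ open, literals {A=true, C=true}.
  branch 2 (add T (A → B)):
    T (A → B): β-rule — branch into F A  //  T B.
      branch 2.1 (add F A):
        ○ open, literals {A=false, C=true}.
      branch 2.2 (add T B):
        ○ open, literals {B=true, C=true}.
0 branches closed, 3 open.
Each open branch fixes some atoms; the unmentioned ones are free. Counting distinct full assignments: branch {A=true, C=true} (B) contributes 2 new; branch {A=false, C=true} (B) contributes 2 new; branch {B=true, C=true} (A) contributes 0 new. Total: 4.

4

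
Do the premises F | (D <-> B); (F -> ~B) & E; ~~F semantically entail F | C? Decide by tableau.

Yes

Initial set: {T (F | (D <-> B)); T ((F -> ~B) & E); T ~~F; F (F | C)}.
T ((F -> ~B) & E): α-rule — add T (F -> ~B), T E.
T ~~F: drop double negation, giving T F.
F (F | C): α-rule — add F F, F C.
× closes — contains both F and ~F.
All 1 branch closes.
Every branch closed, so the premises entail the conclusion.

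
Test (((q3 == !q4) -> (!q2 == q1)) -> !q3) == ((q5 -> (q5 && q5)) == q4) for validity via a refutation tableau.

Assume the negation and expand:
Initial set: {!((((q3 == !q4) -> (!q2 == q1)) -> !q3) == ((q5 -> (q5 && q5)) == q4))}.
!((((q3 == !q4) -> (!q2 == q1)) -> !q3) == ((q5 -> (q5 && q5)) == q4)): β-rule — branch into (((q3 == !q4) -> (!q2 == q1)) -> !q3), !((q5 -> (q5 && q5)) == q4)  //  !(((q3 == !q4) -> (!q2 == q1)) -> !q3), ((q5 -> (q5 && q5)) == q4).
  branch 1 (add (((q3 == !q4) -> (!q2 == q1)) -> !q3), !((q5 -> (q5 && q5)) == q4)):
    (((q3 == !q4) -> (!q2 == q1)) -> !q3): β-rule — branch into !((q3 == !q4) -> (!q2 == q1))  //  !q3.
      branch 1.1 (add !((q3 == !q4) -> (!q2 == q1))):
        !((q3 == !q4) -> (!q2 == q1)): α-rule — add (q3 == !q4), !(!q2 == q1).
        !((q5 -> (q5 && q5)) == q4): β-rule — branch into (q5 -> (q5 && q5)), !q4  //  !(q5 -> (q5 && q5)), q4.
          branch 1.1.1 (add (q5 -> (q5 && q5)), !q4):
            (q3 == !q4): β-rule — branch into q3, !q4  //  !q3, !!q4.
              branch 1.1.1.1 (add q3, !q4):
                !(!q2 == q1): β-rule — branch into !q2, !q1  //  !!q2, q1.
                  branch 1.1.1.1.1 (add !q2, !q1):
                    (q5 -> (q5 && q5)): β-rule — branch into !q5  //  (q5 && q5).
                      branch 1.1.1.1.1.1 (add !q5):
                        ○ open, literals {q1=0, q2=0, q3=1, q4=0, q5=0}.
                      branch 1.1.1.1.1.2 (add (q5 && q5)):
                        (q5 && q5): α-rule — add q5, q5.
                        ○ open, literals {q1=0, q2=0, q3=1, q4=0, q5=1}.
                  branch 1.1.1.1.2 (add !!q2, q1):
                    (q5 -> (q5 && q5)): β-rule — branch into !q5  //  (q5 && q5).
                      branch 1.1.1.1.2.1 (add !q5):
                        ○ open, literals {q1=1, q2=1, q3=1, q4=0, q5=0}.
                      branch 1.1.1.1.2.2 (add (q5 && q5)):
                        (q5 && q5): α-rule — add q5, q5.
                        ○ open, literals {q1=1, q2=1, q3=1, q4=0, q5=1}.
              branch 1.1.1.2 (add !q3, !!q4):
                × closes — contains both q4 and !q4.
          branch 1.1.2 (add !(q5 -> (q5 && q5)), q4):
            !(q5 -> (q5 && q5)): α-rule — add q5, !(q5 && q5).
            (q3 == !q4): β-rule — branch into q3, !q4  //  !q3, !!q4.
              branch 1.1.2.1 (add q3, !q4):
                × closes — contains both q4 and !q4.
              branch 1.1.2.2 (add !q3, !!q4):
                !(!q2 == q1): β-rule — branch into !q2, !q1  //  !!q2, q1.
                  branch 1.1.2.2.1 (add !q2, !q1):
                    !(q5 && q5): β-rule — branch into !q5  //  !q5.
                      branch 1.1.2.2.1.1 (add !q5):
                        × closes — contains both q5 and !q5.
                      branch 1.1.2.2.1.2 (add !q5):
                        × closes — contains both q5 and !q5.
                  branch 1.1.2.2.2 (add !!q2, q1):
                    !(q5 && q5): β-rule — branch into !q5  //  !q5.
                      branch 1.1.2.2.2.1 (add !q5):
                        × closes — contains both q5 and !q5.
                      branch 1.1.2.2.2.2 (add !q5):
                        × closes — contains both q5 and !q5.
      branch 1.2 (add !q3):
        !((q5 -> (q5 && q5)) == q4): β-rule — branch into (q5 -> (q5 && q5)), !q4  //  !(q5 -> (q5 && q5)), q4.
          branch 1.2.1 (add (q5 -> (q5 && q5)), !q4):
            (q5 -> (q5 && q5)): β-rule — branch into !q5  //  (q5 && q5).
              branch 1.2.1.1 (add !q5):
                ○ open, literals {q3=0, q4=0, q5=0}.
              branch 1.2.1.2 (add (q5 && q5)):
                (q5 && q5): α-rule — add q5, q5.
                ○ open, literals {q3=0, q4=0, q5=1}.
          branch 1.2.2 (add !(q5 -> (q5 && q5)), q4):
            !(q5 -> (q5 && q5)): α-rule — add q5, !(q5 && q5).
            !(q5 && q5): β-rule — branch into !q5  //  !q5.
              branch 1.2.2.1 (add !q5):
                × closes — contains both q5 and !q5.
              branch 1.2.2.2 (add !q5):
                × closes — contains both q5 and !q5.
  branch 2 (add !(((q3 == !q4) -> (!q2 == q1)) -> !q3), ((q5 -> (q5 && q5)) == q4)):
    !(((q3 == !q4) -> (!q2 == q1)) -> !q3): α-rule — add ((q3 == !q4) -> (!q2 == q1)), !!q3.
    ((q5 -> (q5 && q5)) == q4): β-rule — branch into (q5 -> (q5 && q5)), q4  //  !(q5 -> (q5 && q5)), !q4.
      branch 2.1 (add (q5 -> (q5 && q5)), q4):
        ((q3 == !q4) -> (!q2 == q1)): β-rule — branch into !(q3 == !q4)  //  (!q2 == q1).
          branch 2.1.1 (add !(q3 == !q4)):
            (q5 -> (q5 && q5)): β-rule — branch into !q5  //  (q5 && q5).
              branch 2.1.1.1 (add !q5):
                !(q3 == !q4): β-rule — branch into q3, !!q4  //  !q3, !q4.
                  branch 2.1.1.1.1 (add q3, !!q4):
                    ○ open, literals {q3=1, q4=1, q5=0}.
                  branch 2.1.1.1.2 (add !q3, !q4):
                    × closes — contains both q3 and !q3.
              branch 2.1.1.2 (add (q5 && q5)):
                (q5 && q5): α-rule — add q5, q5.
                !(q3 == !q4): β-rule — branch into q3, !!q4  //  !q3, !q4.
                  branch 2.1.1.2.1 (add q3, !!q4):
                    ○ open, literals {q3=1, q4=1, q5=1}.
                  branch 2.1.1.2.2 (add !q3, !q4):
                    × closes — contains both q3 and !q3.
          branch 2.1.2 (add (!q2 == q1)):
            (q5 -> (q5 && q5)): β-rule — branch into !q5  //  (q5 && q5).
              branch 2.1.2.1 (add !q5):
                (!q2 == q1): β-rule — branch into !q2, q1  //  !!q2, !q1.
                  branch 2.1.2.1.1 (add !q2, q1):
                    ○ open, literals {q1=1, q2=0, q3=1, q4=1, q5=0}.
                  branch 2.1.2.1.2 (add !!q2, !q1):
                    ○ open, literals {q1=0, q2=1, q3=1, q4=1, q5=0}.
              branch 2.1.2.2 (add (q5 && q5)):
                (q5 && q5): α-rule — add q5, q5.
                (!q2 == q1): β-rule — branch into !q2, q1  //  !!q2, !q1.
                  branch 2.1.2.2.1 (add !q2, q1):
                    ○ open, literals {q1=1, q2=0, q3=1, q4=1, q5=1}.
                  branch 2.1.2.2.2 (add !!q2, !q1):
                    ○ open, literals {q1=0, q2=1, q3=1, q4=1, q5=1}.
      branch 2.2 (add !(q5 -> (q5 && q5)), !q4):
        !(q5 -> (q5 && q5)): α-rule — add q5, !(q5 && q5).
        ((q3 == !q4) -> (!q2 == q1)): β-rule — branch into !(q3 == !q4)  //  (!q2 == q1).
          branch 2.2.1 (add !(q3 == !q4)):
            !(q5 && q5): β-rule — branch into !q5  //  !q5.
              branch 2.2.1.1 (add !q5):
                × closes — contains both q5 and !q5.
              branch 2.2.1.2 (add !q5):
                × closes — contains both q5 and !q5.
          branch 2.2.2 (add (!q2 == q1)):
            !(q5 && q5): β-rule — branch into !q5  //  !q5.
              branch 2.2.2.1 (add !q5):
                × closes — contains both q5 and !q5.
              branch 2.2.2.2 (add !q5):
                × closes — contains both q5 and !q5.
14 branches closed, 12 open.
An open branch gives a countermodel: q1=0, q2=0, q3=1, q4=0, q5=0 (unmentioned atoms arbitrary); under it the original formula is false.

Not valid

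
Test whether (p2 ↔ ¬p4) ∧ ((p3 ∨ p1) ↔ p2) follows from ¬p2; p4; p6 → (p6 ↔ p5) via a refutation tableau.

Initial set: {¬p2; p4; (p6 → (p6 ↔ p5)); ¬((p2 ↔ ¬p4) ∧ ((p3 ∨ p1) ↔ p2))}.
(p6 → (p6 ↔ p5)): β-rule — branch into ¬p6  //  (p6 ↔ p5).
  branch 1 (add ¬p6):
    ¬((p2 ↔ ¬p4) ∧ ((p3 ∨ p1) ↔ p2)): β-rule — branch into ¬(p2 ↔ ¬p4)  //  ¬((p3 ∨ p1) ↔ p2).
      branch 1.1 (add ¬(p2 ↔ ¬p4)):
        ¬(p2 ↔ ¬p4): β-rule — branch into p2, ¬¬p4  //  ¬p2, ¬p4.
          branch 1.1.1 (add p2, ¬¬p4):
            × closes — contains both p2 and ¬p2.
          branch 1.1.2 (add ¬p2, ¬p4):
            × closes — contains both p4 and ¬p4.
      branch 1.2 (add ¬((p3 ∨ p1) ↔ p2)):
        ¬((p3 ∨ p1) ↔ p2): β-rule — branch into (p3 ∨ p1), ¬p2  //  ¬(p3 ∨ p1), p2.
          branch 1.2.1 (add (p3 ∨ p1), ¬p2):
            (p3 ∨ p1): β-rule — branch into p3  //  p1.
              branch 1.2.1.1 (add p3):
                ○ open, literals {p2=false, p3=true, p4=true, p6=false}.
              branch 1.2.1.2 (add p1):
                ○ open, literals {p1=true, p2=false, p4=true, p6=false}.
          branch 1.2.2 (add ¬(p3 ∨ p1), p2):
            × closes — contains both p2 and ¬p2.
  branch 2 (add (p6 ↔ p5)):
    ¬((p2 ↔ ¬p4) ∧ ((p3 ∨ p1) ↔ p2)): β-rule — branch into ¬(p2 ↔ ¬p4)  //  ¬((p3 ∨ p1) ↔ p2).
      branch 2.1 (add ¬(p2 ↔ ¬p4)):
        (p6 ↔ p5): β-rule — branch into p6, p5  //  ¬p6, ¬p5.
          branch 2.1.1 (add p6, p5):
            ¬(p2 ↔ ¬p4): β-rule — branch into p2, ¬¬p4  //  ¬p2, ¬p4.
              branch 2.1.1.1 (add p2, ¬¬p4):
                × closes — contains both p2 and ¬p2.
              branch 2.1.1.2 (add ¬p2, ¬p4):
                × closes — contains both p4 and ¬p4.
          branch 2.1.2 (add ¬p6, ¬p5):
            ¬(p2 ↔ ¬p4): β-rule — branch into p2, ¬¬p4  //  ¬p2, ¬p4.
              branch 2.1.2.1 (add p2, ¬¬p4):
                × closes — contains both p2 and ¬p2.
              branch 2.1.2.2 (add ¬p2, ¬p4):
                × closes — contains both p4 and ¬p4.
      branch 2.2 (add ¬((p3 ∨ p1) ↔ p2)):
        (p6 ↔ p5): β-rule — branch into p6, p5  //  ¬p6, ¬p5.
          branch 2.2.1 (add p6, p5):
            ¬((p3 ∨ p1) ↔ p2): β-rule — branch into (p3 ∨ p1), ¬p2  //  ¬(p3 ∨ p1), p2.
              branch 2.2.1.1 (add (p3 ∨ p1), ¬p2):
                (p3 ∨ p1): β-rule — branch into p3  //  p1.
                  branch 2.2.1.1.1 (add p3):
                    ○ open, literals {p2=false, p3=true, p4=true, p5=true, p6=true}.
                  branch 2.2.1.1.2 (add p1):
                    ○ open, literals {p1=true, p2=false, p4=true, p5=true, p6=true}.
              branch 2.2.1.2 (add ¬(p3 ∨ p1), p2):
                × closes — contains both p2 and ¬p2.
          branch 2.2.2 (add ¬p6, ¬p5):
            ¬((p3 ∨ p1) ↔ p2): β-rule — branch into (p3 ∨ p1), ¬p2  //  ¬(p3 ∨ p1), p2.
              branch 2.2.2.1 (add (p3 ∨ p1), ¬p2):
                (p3 ∨ p1): β-rule — branch into p3  //  p1.
                  branch 2.2.2.1.1 (add p3):
                    ○ open, literals {p2=false, p3=true, p4=true, p5=false, p6=false}.
                  branch 2.2.2.1.2 (add p1):
                    ○ open, literals {p1=true, p2=false, p4=true, p5=false, p6=false}.
              branch 2.2.2.2 (add ¬(p3 ∨ p1), p2):
                × closes — contains both p2 and ¬p2.
9 branches closed, 6 open.
An open branch gives a countermodel: p2=false, p3=true, p4=true, p6=false (unmentioned atoms arbitrary); the premises hold there but the conclusion fails.

No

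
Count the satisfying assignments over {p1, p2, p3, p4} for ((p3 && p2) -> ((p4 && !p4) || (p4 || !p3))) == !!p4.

10

Initial set: {(((p3 && p2) -> ((p4 && !p4) || (p4 || !p3))) == !!p4)}.
(((p3 && p2) -> ((p4 && !p4) || (p4 || !p3))) == !!p4): β-rule — branch into ((p3 && p2) -> ((p4 && !p4) || (p4 || !p3))), !!p4  //  !((p3 && p2) -> ((p4 && !p4) || (p4 || !p3))), !!!p4.
  branch 1 (add ((p3 && p2) -> ((p4 && !p4) || (p4 || !p3))), !!p4):
    !!p4: drop double negation, giving p4.
    ((p3 && p2) -> ((p4 && !p4) || (p4 || !p3))): β-rule — branch into !(p3 && p2)  //  ((p4 && !p4) || (p4 || !p3)).
      branch 1.1 (add !(p3 && p2)):
        !(p3 && p2): β-rule — branch into !p3  //  !p2.
          branch 1.1.1 (add !p3):
            ○ open, literals {p3=F, p4=T}.
          branch 1.1.2 (add !p2):
            ○ open, literals {p2=F, p4=T}.
      branch 1.2 (add ((p4 && !p4) || (p4 || !p3))):
        ((p4 && !p4) || (p4 || !p3)): β-rule — branch into (p4 && !p4)  //  (p4 || !p3).
          branch 1.2.1 (add (p4 && !p4)):
            (p4 && !p4): α-rule — add p4, !p4.
            × closes — contains both p4 and !p4.
          branch 1.2.2 (add (p4 || !p3)):
            (p4 || !p3): β-rule — branch into p4  //  !p3.
              branch 1.2.2.1 (add p4):
                ○ open, literals {p4=T}.
              branch 1.2.2.2 (add !p3):
                ○ open, literals {p3=F, p4=T}.
  branch 2 (add !((p3 && p2) -> ((p4 && !p4) || (p4 || !p3))), !!!p4):
    !((p3 && p2) -> ((p4 && !p4) || (p4 || !p3))): α-rule — add (p3 && p2), !((p4 && !p4) || (p4 || !p3)).
    !!!p4: drop double negation, giving !p4.
    (p3 && p2): α-rule — add p3, p2.
    !((p4 && !p4) || (p4 || !p3)): α-rule — add !(p4 && !p4), !(p4 || !p3).
    !(p4 || !p3): α-rule — add !p4, !!p3.
    !(p4 && !p4): β-rule — branch into !p4  //  !!p4.
      branch 2.1 (add !p4):
        ○ open, literals {p2=T, p3=T, p4=F}.
      branch 2.2 (add !!p4):
        × closes — contains both p4 and !p4.
2 branches closed, 5 open.
Each open branch fixes some atoms; the unmentioned ones are free. Counting distinct full assignments: branch {p3=F, p4=T} (p1, p2) contributes 4 new; branch {p2=F, p4=T} (p1, p3) contributes 2 new; branch {p4=T} (p1, p2, p3) contributes 2 new; branch {p3=F, p4=T} (p1, p2) contributes 0 new; branch {p2=T, p3=T, p4=F} (p1) contributes 2 new. Total: 10.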